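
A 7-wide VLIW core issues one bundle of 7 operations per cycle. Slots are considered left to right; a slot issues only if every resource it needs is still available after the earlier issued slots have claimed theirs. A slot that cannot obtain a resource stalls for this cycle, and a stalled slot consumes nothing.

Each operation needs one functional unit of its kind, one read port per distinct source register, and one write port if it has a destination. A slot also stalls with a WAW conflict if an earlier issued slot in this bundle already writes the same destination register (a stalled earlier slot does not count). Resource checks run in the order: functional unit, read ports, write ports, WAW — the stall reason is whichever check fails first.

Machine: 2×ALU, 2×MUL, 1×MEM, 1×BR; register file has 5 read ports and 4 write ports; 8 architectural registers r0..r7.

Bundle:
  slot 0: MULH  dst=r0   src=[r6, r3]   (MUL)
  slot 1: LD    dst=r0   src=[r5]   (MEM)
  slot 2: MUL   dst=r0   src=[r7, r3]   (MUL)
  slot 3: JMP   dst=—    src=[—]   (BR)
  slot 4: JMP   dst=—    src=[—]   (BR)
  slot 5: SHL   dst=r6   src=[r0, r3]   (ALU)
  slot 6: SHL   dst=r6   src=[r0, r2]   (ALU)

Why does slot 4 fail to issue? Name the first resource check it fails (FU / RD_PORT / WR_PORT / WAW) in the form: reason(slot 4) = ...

reason(slot 4) = FU

slot 0 (MUL): ISSUE — free A2,Mu1,Ld1,B1 rp3 wp3
slot 1 (MEM): stall WAW — free A2,Mu1,Ld1,B1 rp3 wp3
slot 2 (MUL): stall WAW — free A2,Mu1,Ld1,B1 rp3 wp3
slot 3 (BR): ISSUE — free A2,Mu1,Ld1,B0 rp3 wp3
slot 4 (BR): stall FU — free A2,Mu1,Ld1,B0 rp3 wp3
slot 5 (ALU): ISSUE — free A1,Mu1,Ld1,B0 rp1 wp2
slot 6 (ALU): stall RD_PORT — free A1,Mu1,Ld1,B0 rp1 wp2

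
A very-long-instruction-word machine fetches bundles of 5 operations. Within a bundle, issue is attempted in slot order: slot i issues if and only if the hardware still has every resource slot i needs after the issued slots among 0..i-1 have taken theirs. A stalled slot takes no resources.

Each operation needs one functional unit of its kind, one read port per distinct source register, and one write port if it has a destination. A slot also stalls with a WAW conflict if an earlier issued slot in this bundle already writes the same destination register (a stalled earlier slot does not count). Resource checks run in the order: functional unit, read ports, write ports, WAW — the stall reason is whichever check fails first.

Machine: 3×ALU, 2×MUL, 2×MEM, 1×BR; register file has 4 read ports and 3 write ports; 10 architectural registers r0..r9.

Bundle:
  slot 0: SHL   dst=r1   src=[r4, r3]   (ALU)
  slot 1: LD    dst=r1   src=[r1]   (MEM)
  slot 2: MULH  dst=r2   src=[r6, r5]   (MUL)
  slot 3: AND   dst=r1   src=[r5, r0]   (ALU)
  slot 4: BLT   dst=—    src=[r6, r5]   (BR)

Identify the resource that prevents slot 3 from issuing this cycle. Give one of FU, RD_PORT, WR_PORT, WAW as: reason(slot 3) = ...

reason(slot 3) = RD_PORT

#0 ALU src=r4,r3 dispatched  <A:2 Mu:2 Ld:2 B:1 rd:2 wr:2>
#1 MEM src=r1 held:WAW  <A:2 Mu:2 Ld:2 B:1 rd:2 wr:2>
#2 MUL src=r6,r5 dispatched  <A:2 Mu:1 Ld:2 B:1 rd:0 wr:1>
#3 ALU src=r5,r0 held:RD_PORT  <A:2 Mu:1 Ld:2 B:1 rd:0 wr:1>
#4 BR src=r6,r5 held:RD_PORT  <A:2 Mu:1 Ld:2 B:1 rd:0 wr:1>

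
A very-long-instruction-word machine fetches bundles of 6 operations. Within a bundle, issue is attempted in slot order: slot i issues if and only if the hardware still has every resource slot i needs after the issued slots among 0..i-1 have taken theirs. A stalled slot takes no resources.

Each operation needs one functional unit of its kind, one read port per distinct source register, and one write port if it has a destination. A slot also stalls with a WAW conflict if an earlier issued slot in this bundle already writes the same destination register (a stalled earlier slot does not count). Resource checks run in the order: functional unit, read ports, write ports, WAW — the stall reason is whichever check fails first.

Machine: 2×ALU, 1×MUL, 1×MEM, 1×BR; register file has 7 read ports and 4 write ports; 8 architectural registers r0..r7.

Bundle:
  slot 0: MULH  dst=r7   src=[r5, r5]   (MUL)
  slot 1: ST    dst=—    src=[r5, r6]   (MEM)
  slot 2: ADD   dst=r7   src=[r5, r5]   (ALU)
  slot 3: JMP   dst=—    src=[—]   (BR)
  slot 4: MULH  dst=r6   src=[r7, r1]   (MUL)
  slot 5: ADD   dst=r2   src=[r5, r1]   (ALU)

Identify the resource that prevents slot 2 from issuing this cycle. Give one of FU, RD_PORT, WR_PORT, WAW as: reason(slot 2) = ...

reason(slot 2) = WAW

slot 0 (MUL): ISSUE — free A2,Mu0,Ld1,B1 rp6 wp3
slot 1 (MEM): ISSUE — free A2,Mu0,Ld0,B1 rp4 wp3
slot 2 (ALU): stall WAW — free A2,Mu0,Ld0,B1 rp4 wp3
slot 3 (BR): ISSUE — free A2,Mu0,Ld0,B0 rp4 wp3
slot 4 (MUL): stall FU — free A2,Mu0,Ld0,B0 rp4 wp3
slot 5 (ALU): ISSUE — free A1,Mu0,Ld0,B0 rp2 wp2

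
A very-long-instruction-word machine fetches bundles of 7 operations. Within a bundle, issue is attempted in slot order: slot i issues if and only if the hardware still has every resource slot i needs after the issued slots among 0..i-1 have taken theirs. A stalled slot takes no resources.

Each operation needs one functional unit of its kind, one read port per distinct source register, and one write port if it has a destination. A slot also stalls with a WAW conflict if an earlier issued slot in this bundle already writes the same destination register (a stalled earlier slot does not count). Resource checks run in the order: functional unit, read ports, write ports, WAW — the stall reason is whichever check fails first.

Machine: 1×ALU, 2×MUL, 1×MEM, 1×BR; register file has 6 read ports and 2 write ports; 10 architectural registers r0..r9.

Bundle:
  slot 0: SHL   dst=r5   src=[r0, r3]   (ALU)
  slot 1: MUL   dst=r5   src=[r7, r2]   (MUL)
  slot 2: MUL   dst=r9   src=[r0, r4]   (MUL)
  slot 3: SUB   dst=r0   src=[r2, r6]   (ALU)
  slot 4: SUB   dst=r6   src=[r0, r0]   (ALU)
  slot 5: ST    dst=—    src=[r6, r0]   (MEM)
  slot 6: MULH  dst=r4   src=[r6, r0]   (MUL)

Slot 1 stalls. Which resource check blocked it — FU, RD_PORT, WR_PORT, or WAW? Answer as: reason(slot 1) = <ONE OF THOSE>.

reason(slot 1) = WAW

(0) want 1×ALU +2rd +1wr — yes → AL0|MU2|ME1|BR1|rd4|wr1
(1) want 1×MUL +2rd +1wr — WAW → AL0|MU2|ME1|BR1|rd4|wr1
(2) want 1×MUL +2rd +1wr — yes → AL0|MU1|ME1|BR1|rd2|wr0
(3) want 1×ALU +2rd +1wr — FU → AL0|MU1|ME1|BR1|rd2|wr0
(4) want 1×ALU +1rd +1wr — FU → AL0|MU1|ME1|BR1|rd2|wr0
(5) want 1×MEM +2rd +0wr — yes → AL0|MU1|ME0|BR1|rd0|wr0
(6) want 1×MUL +2rd +1wr — RD_PORT → AL0|MU1|ME0|BR1|rd0|wr0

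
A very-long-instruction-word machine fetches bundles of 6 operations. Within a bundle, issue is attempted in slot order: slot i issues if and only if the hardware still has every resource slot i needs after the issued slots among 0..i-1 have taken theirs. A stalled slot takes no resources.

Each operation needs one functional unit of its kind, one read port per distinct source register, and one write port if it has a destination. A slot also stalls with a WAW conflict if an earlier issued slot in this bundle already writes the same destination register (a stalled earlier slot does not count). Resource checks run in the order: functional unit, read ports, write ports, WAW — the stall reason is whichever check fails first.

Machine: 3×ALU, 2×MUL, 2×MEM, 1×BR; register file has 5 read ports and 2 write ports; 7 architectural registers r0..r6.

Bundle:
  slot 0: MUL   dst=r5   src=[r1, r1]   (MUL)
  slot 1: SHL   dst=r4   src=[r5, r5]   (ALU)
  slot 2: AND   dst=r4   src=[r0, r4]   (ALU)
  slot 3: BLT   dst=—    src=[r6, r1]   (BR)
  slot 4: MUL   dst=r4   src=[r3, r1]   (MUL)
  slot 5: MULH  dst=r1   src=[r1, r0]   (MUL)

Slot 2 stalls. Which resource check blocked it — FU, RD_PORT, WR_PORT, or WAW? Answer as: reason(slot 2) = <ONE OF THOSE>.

reason(slot 2) = WR_PORT

(0) want 1×MUL +1rd +1wr — yes → AL3|MU1|ME2|BR1|rd4|wr1
(1) want 1×ALU +1rd +1wr — yes → AL2|MU1|ME2|BR1|rd3|wr0
(2) want 1×ALU +2rd +1wr — WR_PORT → AL2|MU1|ME2|BR1|rd3|wr0
(3) want 1×BR +2rd +0wr — yes → AL2|MU1|ME2|BR0|rd1|wr0
(4) want 1×MUL +2rd +1wr — RD_PORT → AL2|MU1|ME2|BR0|rd1|wr0
(5) want 1×MUL +2rd +1wr — RD_PORT → AL2|MU1|ME2|BR0|rd1|wr0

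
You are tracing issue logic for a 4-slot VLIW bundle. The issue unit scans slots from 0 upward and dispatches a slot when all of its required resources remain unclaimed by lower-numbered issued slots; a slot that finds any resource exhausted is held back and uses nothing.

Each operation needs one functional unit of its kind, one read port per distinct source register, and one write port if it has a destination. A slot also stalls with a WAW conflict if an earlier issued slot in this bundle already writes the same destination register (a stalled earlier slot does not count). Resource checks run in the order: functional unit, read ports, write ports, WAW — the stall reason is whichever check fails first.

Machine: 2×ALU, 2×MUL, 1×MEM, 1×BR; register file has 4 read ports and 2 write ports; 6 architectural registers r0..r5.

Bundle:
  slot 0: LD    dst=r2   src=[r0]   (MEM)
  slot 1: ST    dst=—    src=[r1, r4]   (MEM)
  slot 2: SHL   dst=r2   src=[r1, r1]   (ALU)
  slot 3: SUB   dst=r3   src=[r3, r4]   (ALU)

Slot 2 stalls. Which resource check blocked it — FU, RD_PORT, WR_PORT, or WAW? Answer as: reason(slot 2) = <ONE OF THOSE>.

(0) want 1×MEM +1rd +1wr — yes → AL2|MU2|ME0|BR1|rd3|wr1
(1) want 1×MEM +2rd +0wr — FU → AL2|MU2|ME0|BR1|rd3|wr1
(2) want 1×ALU +1rd +1wr — WAW → AL2|MU2|ME0|BR1|rd3|wr1
(3) want 1×ALU +2rd +1wr — yes → AL1|MU2|ME0|BR1|rd1|wr0

reason(slot 2) = WAW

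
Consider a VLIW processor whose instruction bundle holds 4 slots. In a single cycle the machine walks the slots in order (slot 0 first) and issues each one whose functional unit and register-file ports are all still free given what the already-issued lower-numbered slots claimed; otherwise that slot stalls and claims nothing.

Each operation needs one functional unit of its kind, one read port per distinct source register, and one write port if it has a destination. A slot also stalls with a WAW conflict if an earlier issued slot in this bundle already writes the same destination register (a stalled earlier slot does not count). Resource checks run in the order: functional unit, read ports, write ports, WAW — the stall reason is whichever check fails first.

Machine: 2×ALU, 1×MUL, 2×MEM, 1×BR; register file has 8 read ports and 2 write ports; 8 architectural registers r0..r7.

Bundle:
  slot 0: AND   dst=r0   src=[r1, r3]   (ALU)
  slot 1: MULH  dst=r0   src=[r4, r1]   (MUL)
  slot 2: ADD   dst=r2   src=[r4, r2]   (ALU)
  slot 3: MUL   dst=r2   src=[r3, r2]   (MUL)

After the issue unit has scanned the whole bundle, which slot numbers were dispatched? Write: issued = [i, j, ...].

slot 0 (ALU): ISSUE — free A1,Mu1,Ld2,B1 rp6 wp1
slot 1 (MUL): stall WAW — free A1,Mu1,Ld2,B1 rp6 wp1
slot 2 (ALU): ISSUE — free A0,Mu1,Ld2,B1 rp4 wp0
slot 3 (MUL): stall WR_PORT — free A0,Mu1,Ld2,B1 rp4 wp0

issued = [0, 2]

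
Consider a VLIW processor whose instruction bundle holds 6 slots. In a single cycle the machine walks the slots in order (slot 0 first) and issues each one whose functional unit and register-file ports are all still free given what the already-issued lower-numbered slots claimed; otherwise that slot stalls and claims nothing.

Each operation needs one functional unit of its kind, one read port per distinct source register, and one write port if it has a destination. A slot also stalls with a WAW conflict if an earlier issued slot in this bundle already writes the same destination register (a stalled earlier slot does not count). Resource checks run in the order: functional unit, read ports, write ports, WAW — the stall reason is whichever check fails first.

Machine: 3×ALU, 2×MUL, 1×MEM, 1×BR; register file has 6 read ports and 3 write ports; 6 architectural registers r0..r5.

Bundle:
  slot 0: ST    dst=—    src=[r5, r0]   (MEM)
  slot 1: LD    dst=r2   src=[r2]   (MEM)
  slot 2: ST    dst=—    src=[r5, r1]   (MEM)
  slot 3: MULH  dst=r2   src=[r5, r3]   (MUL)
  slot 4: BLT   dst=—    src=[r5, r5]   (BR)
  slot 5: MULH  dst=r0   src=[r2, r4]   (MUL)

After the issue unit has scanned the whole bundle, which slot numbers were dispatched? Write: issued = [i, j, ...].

#0 MEM src=r5,r0 dispatched  <A:3 Mu:2 Ld:0 B:1 rd:4 wr:3>
#1 MEM src=r2 held:FU  <A:3 Mu:2 Ld:0 B:1 rd:4 wr:3>
#2 MEM src=r5,r1 held:FU  <A:3 Mu:2 Ld:0 B:1 rd:4 wr:3>
#3 MUL src=r5,r3 dispatched  <A:3 Mu:1 Ld:0 B:1 rd:2 wr:2>
#4 BR src=r5,r5 dispatched  <A:3 Mu:1 Ld:0 B:0 rd:1 wr:2>
#5 MUL src=r2,r4 held:RD_PORT  <A:3 Mu:1 Ld:0 B:0 rd:1 wr:2>

issued = [0, 3, 4]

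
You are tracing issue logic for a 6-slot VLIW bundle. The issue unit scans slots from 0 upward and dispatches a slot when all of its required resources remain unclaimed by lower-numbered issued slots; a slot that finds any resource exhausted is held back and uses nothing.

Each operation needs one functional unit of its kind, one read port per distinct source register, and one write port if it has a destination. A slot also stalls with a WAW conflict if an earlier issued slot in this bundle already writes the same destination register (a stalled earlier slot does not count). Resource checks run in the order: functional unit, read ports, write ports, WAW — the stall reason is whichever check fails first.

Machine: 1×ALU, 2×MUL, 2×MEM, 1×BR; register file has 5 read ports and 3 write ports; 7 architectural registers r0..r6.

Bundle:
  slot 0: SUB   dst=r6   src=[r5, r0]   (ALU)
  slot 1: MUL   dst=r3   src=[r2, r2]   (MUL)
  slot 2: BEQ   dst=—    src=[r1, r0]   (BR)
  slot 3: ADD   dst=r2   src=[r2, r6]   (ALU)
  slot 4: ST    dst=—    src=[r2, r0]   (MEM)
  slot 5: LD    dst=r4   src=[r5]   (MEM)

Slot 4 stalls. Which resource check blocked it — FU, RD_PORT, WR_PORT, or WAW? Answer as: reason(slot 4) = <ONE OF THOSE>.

  0. ALU→r6 ⇒ go  {0A/2Mu/2Ld/1B | 3r 2w}
  1. MUL→r3 ⇒ go  {0A/1Mu/2Ld/1B | 2r 1w}
  2. BR ⇒ go  {0A/1Mu/2Ld/0B | 0r 1w}
  3. ALU→r2 ⇒ no(FU)  {0A/1Mu/2Ld/0B | 0r 1w}
  4. MEM ⇒ no(RD_PORT)  {0A/1Mu/2Ld/0B | 0r 1w}
  5. MEM→r4 ⇒ no(RD_PORT)  {0A/1Mu/2Ld/0B | 0r 1w}

reason(slot 4) = RD_PORT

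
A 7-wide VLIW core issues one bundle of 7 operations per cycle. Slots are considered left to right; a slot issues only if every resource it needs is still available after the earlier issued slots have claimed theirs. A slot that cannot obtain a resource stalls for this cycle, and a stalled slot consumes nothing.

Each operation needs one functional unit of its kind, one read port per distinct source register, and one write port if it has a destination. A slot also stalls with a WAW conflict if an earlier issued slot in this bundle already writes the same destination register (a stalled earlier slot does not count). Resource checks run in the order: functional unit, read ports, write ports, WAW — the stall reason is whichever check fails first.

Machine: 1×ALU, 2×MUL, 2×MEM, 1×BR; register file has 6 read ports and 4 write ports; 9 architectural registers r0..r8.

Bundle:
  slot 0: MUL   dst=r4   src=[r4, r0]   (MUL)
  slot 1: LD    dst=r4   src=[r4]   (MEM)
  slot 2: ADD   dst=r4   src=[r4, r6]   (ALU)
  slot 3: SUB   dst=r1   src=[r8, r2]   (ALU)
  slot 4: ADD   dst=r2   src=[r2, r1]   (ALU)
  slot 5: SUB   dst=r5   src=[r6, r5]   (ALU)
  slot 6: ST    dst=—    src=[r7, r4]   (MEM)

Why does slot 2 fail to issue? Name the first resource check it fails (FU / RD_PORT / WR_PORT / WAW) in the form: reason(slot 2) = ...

reason(slot 2) = WAW

  0. MUL→r4 ⇒ go  {1A/1Mu/2Ld/1B | 4r 3w}
  1. MEM→r4 ⇒ no(WAW)  {1A/1Mu/2Ld/1B | 4r 3w}
  2. ALU→r4 ⇒ no(WAW)  {1A/1Mu/2Ld/1B | 4r 3w}
  3. ALU→r1 ⇒ go  {0A/1Mu/2Ld/1B | 2r 2w}
  4. ALU→r2 ⇒ no(FU)  {0A/1Mu/2Ld/1B | 2r 2w}
  5. ALU→r5 ⇒ no(FU)  {0A/1Mu/2Ld/1B | 2r 2w}
  6. MEM ⇒ go  {0A/1Mu/1Ld/1B | 0r 2w}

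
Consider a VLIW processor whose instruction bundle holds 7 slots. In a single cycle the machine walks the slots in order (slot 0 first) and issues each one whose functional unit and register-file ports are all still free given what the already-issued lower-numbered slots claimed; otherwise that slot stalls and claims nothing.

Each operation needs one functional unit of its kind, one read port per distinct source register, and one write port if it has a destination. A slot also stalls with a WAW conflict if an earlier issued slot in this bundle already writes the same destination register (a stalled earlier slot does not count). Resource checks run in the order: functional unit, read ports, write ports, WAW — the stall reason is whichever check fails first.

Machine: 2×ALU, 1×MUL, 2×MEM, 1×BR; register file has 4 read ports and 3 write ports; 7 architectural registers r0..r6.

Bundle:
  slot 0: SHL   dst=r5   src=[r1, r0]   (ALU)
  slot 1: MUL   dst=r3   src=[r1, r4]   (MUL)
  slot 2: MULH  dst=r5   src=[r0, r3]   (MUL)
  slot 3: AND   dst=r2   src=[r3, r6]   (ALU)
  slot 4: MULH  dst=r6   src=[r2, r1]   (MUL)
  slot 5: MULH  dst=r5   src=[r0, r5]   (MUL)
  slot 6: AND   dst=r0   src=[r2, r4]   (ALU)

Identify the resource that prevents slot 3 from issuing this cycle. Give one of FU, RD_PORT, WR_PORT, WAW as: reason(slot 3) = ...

slot 0 (ALU): ISSUE — free A1,Mu1,Ld2,B1 rp2 wp2
slot 1 (MUL): ISSUE — free A1,Mu0,Ld2,B1 rp0 wp1
slot 2 (MUL): stall FU — free A1,Mu0,Ld2,B1 rp0 wp1
slot 3 (ALU): stall RD_PORT — free A1,Mu0,Ld2,B1 rp0 wp1
slot 4 (MUL): stall FU — free A1,Mu0,Ld2,B1 rp0 wp1
slot 5 (MUL): stall FU — free A1,Mu0,Ld2,B1 rp0 wp1
slot 6 (ALU): stall RD_PORT — free A1,Mu0,Ld2,B1 rp0 wp1

reason(slot 3) = RD_PORT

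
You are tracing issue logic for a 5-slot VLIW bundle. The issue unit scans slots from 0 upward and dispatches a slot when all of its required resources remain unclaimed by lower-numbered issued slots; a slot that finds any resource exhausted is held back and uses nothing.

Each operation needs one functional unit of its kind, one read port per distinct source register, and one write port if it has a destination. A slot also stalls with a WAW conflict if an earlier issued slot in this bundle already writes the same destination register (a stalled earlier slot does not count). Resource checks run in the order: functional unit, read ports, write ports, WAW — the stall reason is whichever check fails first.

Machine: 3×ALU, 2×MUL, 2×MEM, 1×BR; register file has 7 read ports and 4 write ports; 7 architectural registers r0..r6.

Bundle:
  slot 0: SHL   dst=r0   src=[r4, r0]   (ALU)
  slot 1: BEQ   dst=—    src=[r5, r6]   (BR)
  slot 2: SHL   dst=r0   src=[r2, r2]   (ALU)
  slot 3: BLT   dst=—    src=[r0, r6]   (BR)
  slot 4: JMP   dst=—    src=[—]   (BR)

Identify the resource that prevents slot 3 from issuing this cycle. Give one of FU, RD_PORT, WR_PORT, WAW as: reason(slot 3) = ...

(0) want 1×ALU +2rd +1wr — yes → AL2|MU2|ME2|BR1|rd5|wr3
(1) want 1×BR +2rd +0wr — yes → AL2|MU2|ME2|BR0|rd3|wr3
(2) want 1×ALU +1rd +1wr — WAW → AL2|MU2|ME2|BR0|rd3|wr3
(3) want 1×BR +2rd +0wr — FU → AL2|MU2|ME2|BR0|rd3|wr3
(4) want 1×BR +0rd +0wr — FU → AL2|MU2|ME2|BR0|rd3|wr3

reason(slot 3) = FU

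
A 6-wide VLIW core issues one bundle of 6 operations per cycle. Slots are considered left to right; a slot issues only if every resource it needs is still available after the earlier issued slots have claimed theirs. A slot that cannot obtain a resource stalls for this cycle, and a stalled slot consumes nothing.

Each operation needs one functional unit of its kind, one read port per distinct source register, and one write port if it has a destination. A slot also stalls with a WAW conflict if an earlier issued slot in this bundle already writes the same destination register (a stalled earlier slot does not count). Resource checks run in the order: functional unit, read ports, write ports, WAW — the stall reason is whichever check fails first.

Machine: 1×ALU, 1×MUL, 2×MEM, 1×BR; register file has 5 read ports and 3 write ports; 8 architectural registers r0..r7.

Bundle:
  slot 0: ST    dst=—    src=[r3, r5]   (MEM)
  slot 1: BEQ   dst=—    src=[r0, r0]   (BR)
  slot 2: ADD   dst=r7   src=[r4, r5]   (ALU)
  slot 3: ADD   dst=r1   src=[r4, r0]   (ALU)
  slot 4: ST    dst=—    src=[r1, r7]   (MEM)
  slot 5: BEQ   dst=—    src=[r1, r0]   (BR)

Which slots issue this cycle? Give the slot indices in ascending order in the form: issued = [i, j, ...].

issued = [0, 1, 2]

  0. MEM ⇒ go  {1A/1Mu/1Ld/1B | 3r 3w}
  1. BR ⇒ go  {1A/1Mu/1Ld/0B | 2r 3w}
  2. ALU→r7 ⇒ go  {0A/1Mu/1Ld/0B | 0r 2w}
  3. ALU→r1 ⇒ no(FU)  {0A/1Mu/1Ld/0B | 0r 2w}
  4. MEM ⇒ no(RD_PORT)  {0A/1Mu/1Ld/0B | 0r 2w}
  5. BR ⇒ no(FU)  {0A/1Mu/1Ld/0B | 0r 2w}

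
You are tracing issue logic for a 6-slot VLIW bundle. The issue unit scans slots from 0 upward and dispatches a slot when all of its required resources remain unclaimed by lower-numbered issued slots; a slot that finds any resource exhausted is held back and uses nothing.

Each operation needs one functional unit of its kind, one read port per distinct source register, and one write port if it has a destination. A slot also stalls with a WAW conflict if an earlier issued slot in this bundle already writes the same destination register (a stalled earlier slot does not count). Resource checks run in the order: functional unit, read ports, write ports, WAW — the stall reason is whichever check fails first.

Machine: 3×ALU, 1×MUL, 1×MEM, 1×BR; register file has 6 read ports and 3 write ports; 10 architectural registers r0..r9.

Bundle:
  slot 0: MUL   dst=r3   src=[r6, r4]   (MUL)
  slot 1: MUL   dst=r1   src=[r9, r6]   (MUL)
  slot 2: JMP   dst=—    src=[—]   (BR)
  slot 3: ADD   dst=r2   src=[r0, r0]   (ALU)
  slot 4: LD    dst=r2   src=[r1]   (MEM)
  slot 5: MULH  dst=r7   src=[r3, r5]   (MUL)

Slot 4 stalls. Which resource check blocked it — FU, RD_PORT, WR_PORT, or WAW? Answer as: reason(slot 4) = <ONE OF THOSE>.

#0 MUL src=r6,r4 dispatched  <A:3 Mu:0 Ld:1 B:1 rd:4 wr:2>
#1 MUL src=r9,r6 held:FU  <A:3 Mu:0 Ld:1 B:1 rd:4 wr:2>
#2 BR src=- dispatched  <A:3 Mu:0 Ld:1 B:0 rd:4 wr:2>
#3 ALU src=r0,r0 dispatched  <A:2 Mu:0 Ld:1 B:0 rd:3 wr:1>
#4 MEM src=r1 held:WAW  <A:2 Mu:0 Ld:1 B:0 rd:3 wr:1>
#5 MUL src=r3,r5 held:FU  <A:2 Mu:0 Ld:1 B:0 rd:3 wr:1>

reason(slot 4) = WAW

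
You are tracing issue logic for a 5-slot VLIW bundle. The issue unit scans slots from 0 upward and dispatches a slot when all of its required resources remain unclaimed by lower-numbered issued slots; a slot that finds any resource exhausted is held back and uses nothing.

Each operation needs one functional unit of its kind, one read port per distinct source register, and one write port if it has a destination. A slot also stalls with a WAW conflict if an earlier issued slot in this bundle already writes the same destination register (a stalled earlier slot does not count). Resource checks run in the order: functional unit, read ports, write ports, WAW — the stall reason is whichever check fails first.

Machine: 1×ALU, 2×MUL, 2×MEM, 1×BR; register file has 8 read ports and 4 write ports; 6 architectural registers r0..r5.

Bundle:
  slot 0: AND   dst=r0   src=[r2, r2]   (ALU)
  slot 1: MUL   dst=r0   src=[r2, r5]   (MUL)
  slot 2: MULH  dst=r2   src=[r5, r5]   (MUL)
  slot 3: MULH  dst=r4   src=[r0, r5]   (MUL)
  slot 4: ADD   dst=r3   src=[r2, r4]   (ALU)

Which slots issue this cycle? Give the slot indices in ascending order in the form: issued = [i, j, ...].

issued = [0, 2, 3]

#0 ALU src=r2,r2 dispatched  <A:0 Mu:2 Ld:2 B:1 rd:7 wr:3>
#1 MUL src=r2,r5 held:WAW  <A:0 Mu:2 Ld:2 B:1 rd:7 wr:3>
#2 MUL src=r5,r5 dispatched  <A:0 Mu:1 Ld:2 B:1 rd:6 wr:2>
#3 MUL src=r0,r5 dispatched  <A:0 Mu:0 Ld:2 B:1 rd:4 wr:1>
#4 ALU src=r2,r4 held:FU  <A:0 Mu:0 Ld:2 B:1 rd:4 wr:1>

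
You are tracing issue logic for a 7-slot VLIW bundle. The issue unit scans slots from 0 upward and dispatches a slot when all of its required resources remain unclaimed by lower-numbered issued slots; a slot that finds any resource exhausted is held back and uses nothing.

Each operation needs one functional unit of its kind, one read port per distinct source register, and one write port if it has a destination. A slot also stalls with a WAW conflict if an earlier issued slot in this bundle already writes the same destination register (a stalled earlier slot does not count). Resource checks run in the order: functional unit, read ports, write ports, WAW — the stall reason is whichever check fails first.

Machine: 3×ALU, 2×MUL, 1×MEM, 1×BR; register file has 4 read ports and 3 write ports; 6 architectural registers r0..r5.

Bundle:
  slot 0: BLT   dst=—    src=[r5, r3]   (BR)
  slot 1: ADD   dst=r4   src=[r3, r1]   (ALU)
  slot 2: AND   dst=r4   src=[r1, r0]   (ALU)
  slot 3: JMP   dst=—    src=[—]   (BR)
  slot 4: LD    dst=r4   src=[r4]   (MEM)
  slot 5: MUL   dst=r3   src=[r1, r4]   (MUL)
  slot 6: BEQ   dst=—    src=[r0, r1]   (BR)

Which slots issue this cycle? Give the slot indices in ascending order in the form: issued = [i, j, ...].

issued = [0, 1]

#0 BR src=r5,r3 dispatched  <A:3 Mu:2 Ld:1 B:0 rd:2 wr:3>
#1 ALU src=r3,r1 dispatched  <A:2 Mu:2 Ld:1 B:0 rd:0 wr:2>
#2 ALU src=r1,r0 held:RD_PORT  <A:2 Mu:2 Ld:1 B:0 rd:0 wr:2>
#3 BR src=- held:FU  <A:2 Mu:2 Ld:1 B:0 rd:0 wr:2>
#4 MEM src=r4 held:RD_PORT  <A:2 Mu:2 Ld:1 B:0 rd:0 wr:2>
#5 MUL src=r1,r4 held:RD_PORT  <A:2 Mu:2 Ld:1 B:0 rd:0 wr:2>
#6 BR src=r0,r1 held:FU  <A:2 Mu:2 Ld:1 B:0 rd:0 wr:2>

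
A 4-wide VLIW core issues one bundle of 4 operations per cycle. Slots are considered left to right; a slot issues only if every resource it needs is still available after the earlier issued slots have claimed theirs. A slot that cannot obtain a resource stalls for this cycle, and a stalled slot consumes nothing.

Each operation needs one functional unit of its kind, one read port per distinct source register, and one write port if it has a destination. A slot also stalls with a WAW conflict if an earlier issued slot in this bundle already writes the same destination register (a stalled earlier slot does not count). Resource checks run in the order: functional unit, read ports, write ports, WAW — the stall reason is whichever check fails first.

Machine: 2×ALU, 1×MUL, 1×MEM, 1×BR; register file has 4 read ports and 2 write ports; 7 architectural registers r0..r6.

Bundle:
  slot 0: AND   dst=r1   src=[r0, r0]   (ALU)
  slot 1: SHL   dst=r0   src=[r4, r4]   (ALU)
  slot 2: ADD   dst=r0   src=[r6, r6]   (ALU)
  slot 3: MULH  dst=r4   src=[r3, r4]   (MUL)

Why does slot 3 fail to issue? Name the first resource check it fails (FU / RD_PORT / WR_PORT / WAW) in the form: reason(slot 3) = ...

reason(slot 3) = WR_PORT

#0 ALU src=r0,r0 dispatched  <A:1 Mu:1 Ld:1 B:1 rd:3 wr:1>
#1 ALU src=r4,r4 dispatched  <A:0 Mu:1 Ld:1 B:1 rd:2 wr:0>
#2 ALU src=r6,r6 held:FU  <A:0 Mu:1 Ld:1 B:1 rd:2 wr:0>
#3 MUL src=r3,r4 held:WR_PORT  <A:0 Mu:1 Ld:1 B:1 rd:2 wr:0>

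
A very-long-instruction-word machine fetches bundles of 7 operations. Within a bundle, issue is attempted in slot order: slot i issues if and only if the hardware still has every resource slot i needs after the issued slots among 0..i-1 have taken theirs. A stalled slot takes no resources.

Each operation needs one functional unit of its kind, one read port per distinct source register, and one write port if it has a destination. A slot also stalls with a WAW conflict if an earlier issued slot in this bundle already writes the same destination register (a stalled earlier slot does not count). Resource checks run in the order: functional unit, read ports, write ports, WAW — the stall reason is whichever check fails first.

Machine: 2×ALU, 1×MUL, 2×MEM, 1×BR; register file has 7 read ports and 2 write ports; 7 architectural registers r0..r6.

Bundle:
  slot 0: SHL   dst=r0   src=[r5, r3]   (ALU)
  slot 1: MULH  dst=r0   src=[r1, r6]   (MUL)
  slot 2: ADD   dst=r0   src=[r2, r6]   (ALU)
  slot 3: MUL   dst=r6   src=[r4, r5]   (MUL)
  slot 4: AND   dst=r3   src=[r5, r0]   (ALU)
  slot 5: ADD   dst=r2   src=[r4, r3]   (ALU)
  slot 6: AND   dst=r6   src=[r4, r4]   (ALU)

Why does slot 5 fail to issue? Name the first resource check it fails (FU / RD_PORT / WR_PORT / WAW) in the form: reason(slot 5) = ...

slot 0 (ALU): ISSUE — free A1,Mu1,Ld2,B1 rp5 wp1
slot 1 (MUL): stall WAW — free A1,Mu1,Ld2,B1 rp5 wp1
slot 2 (ALU): stall WAW — free A1,Mu1,Ld2,B1 rp5 wp1
slot 3 (MUL): ISSUE — free A1,Mu0,Ld2,B1 rp3 wp0
slot 4 (ALU): stall WR_PORT — free A1,Mu0,Ld2,B1 rp3 wp0
slot 5 (ALU): stall WR_PORT — free A1,Mu0,Ld2,B1 rp3 wp0
slot 6 (ALU): stall WR_PORT — free A1,Mu0,Ld2,B1 rp3 wp0

reason(slot 5) = WR_PORT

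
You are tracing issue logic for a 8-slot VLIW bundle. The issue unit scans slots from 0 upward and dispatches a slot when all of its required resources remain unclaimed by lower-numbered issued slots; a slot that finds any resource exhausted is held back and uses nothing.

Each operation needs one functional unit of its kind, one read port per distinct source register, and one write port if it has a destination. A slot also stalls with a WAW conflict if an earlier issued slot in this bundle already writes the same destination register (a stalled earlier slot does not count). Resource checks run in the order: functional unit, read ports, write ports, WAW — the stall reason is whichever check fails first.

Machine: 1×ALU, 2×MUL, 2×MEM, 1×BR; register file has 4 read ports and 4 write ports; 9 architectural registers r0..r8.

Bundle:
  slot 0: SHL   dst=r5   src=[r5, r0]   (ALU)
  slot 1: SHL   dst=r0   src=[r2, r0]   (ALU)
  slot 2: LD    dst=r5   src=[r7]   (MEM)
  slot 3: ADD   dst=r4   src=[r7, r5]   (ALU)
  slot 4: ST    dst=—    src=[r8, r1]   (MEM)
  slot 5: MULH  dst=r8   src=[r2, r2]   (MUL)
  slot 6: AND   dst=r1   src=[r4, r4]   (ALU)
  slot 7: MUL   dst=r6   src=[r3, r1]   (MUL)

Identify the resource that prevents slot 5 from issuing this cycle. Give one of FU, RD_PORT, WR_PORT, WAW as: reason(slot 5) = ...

  0. ALU→r5 ⇒ go  {0A/2Mu/2Ld/1B | 2r 3w}
  1. ALU→r0 ⇒ no(FU)  {0A/2Mu/2Ld/1B | 2r 3w}
  2. MEM→r5 ⇒ no(WAW)  {0A/2Mu/2Ld/1B | 2r 3w}
  3. ALU→r4 ⇒ no(FU)  {0A/2Mu/2Ld/1B | 2r 3w}
  4. MEM ⇒ go  {0A/2Mu/1Ld/1B | 0r 3w}
  5. MUL→r8 ⇒ no(RD_PORT)  {0A/2Mu/1Ld/1B | 0r 3w}
  6. ALU→r1 ⇒ no(FU)  {0A/2Mu/1Ld/1B | 0r 3w}
  7. MUL→r6 ⇒ no(RD_PORT)  {0A/2Mu/1Ld/1B | 0r 3w}

reason(slot 5) = RD_PORT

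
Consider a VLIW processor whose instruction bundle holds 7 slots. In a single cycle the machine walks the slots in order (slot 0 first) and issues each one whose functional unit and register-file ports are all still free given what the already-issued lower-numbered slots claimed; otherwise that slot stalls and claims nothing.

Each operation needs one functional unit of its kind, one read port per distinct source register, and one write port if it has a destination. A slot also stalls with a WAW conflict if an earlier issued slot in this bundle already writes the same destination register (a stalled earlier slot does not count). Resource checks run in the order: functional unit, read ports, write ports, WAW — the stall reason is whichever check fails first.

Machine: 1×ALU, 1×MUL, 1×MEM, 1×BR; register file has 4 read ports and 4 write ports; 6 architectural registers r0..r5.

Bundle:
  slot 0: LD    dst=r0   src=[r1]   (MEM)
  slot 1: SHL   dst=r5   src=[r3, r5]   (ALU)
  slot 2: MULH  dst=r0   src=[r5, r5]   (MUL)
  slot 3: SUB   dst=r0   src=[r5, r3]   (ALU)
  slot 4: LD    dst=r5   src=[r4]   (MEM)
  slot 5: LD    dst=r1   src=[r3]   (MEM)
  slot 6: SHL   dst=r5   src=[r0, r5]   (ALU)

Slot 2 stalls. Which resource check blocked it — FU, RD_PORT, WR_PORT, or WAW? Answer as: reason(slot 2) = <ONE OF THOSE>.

  0. MEM→r0 ⇒ go  {1A/1Mu/0Ld/1B | 3r 3w}
  1. ALU→r5 ⇒ go  {0A/1Mu/0Ld/1B | 1r 2w}
  2. MUL→r0 ⇒ no(WAW)  {0A/1Mu/0Ld/1B | 1r 2w}
  3. ALU→r0 ⇒ no(FU)  {0A/1Mu/0Ld/1B | 1r 2w}
  4. MEM→r5 ⇒ no(FU)  {0A/1Mu/0Ld/1B | 1r 2w}
  5. MEM→r1 ⇒ no(FU)  {0A/1Mu/0Ld/1B | 1r 2w}
  6. ALU→r5 ⇒ no(FU)  {0A/1Mu/0Ld/1B | 1r 2w}

reason(slot 2) = WAW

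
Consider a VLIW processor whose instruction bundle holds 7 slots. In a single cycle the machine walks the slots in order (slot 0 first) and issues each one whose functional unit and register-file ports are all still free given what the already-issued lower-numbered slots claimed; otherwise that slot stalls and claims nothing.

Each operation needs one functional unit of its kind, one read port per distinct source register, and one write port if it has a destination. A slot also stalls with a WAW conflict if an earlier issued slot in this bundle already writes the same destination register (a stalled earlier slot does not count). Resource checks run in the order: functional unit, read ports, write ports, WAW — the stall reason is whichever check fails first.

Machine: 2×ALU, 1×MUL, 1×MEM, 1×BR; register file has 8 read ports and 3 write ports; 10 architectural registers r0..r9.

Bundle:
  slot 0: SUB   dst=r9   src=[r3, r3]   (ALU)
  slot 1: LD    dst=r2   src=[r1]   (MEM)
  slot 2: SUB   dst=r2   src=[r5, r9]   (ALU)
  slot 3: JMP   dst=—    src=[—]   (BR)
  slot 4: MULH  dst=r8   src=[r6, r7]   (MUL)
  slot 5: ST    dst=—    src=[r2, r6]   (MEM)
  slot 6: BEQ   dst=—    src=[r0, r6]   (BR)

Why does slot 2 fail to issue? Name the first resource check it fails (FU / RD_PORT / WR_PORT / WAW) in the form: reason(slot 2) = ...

(0) want 1×ALU +1rd +1wr — yes → AL1|MU1|ME1|BR1|rd7|wr2
(1) want 1×MEM +1rd +1wr — yes → AL1|MU1|ME0|BR1|rd6|wr1
(2) want 1×ALU +2rd +1wr — WAW → AL1|MU1|ME0|BR1|rd6|wr1
(3) want 1×BR +0rd +0wr — yes → AL1|MU1|ME0|BR0|rd6|wr1
(4) want 1×MUL +2rd +1wr — yes → AL1|MU0|ME0|BR0|rd4|wr0
(5) want 1×MEM +2rd +0wr — FU → AL1|MU0|ME0|BR0|rd4|wr0
(6) want 1×BR +2rd +0wr — FU → AL1|MU0|ME0|BR0|rd4|wr0

reason(slot 2) = WAW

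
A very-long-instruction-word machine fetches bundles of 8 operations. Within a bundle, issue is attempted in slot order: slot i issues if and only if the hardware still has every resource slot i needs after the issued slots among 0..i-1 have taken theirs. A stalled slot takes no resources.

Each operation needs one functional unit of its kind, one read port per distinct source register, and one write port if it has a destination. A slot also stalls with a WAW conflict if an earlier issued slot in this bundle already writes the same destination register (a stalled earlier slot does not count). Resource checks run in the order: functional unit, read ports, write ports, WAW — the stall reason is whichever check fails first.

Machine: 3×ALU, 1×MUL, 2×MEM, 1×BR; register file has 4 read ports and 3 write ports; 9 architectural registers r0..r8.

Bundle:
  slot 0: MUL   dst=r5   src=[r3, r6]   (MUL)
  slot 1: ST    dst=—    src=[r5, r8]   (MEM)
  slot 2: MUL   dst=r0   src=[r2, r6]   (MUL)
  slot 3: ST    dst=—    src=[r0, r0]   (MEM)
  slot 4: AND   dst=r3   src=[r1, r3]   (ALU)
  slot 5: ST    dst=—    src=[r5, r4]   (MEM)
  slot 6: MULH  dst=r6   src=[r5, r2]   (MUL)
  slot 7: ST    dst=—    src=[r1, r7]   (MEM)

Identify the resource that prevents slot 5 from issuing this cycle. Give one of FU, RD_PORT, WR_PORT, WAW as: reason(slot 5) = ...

reason(slot 5) = RD_PORT

slot 0 (MUL): ISSUE — free A3,Mu0,Ld2,B1 rp2 wp2
slot 1 (MEM): ISSUE — free A3,Mu0,Ld1,B1 rp0 wp2
slot 2 (MUL): stall FU — free A3,Mu0,Ld1,B1 rp0 wp2
slot 3 (MEM): stall RD_PORT — free A3,Mu0,Ld1,B1 rp0 wp2
slot 4 (ALU): stall RD_PORT — free A3,Mu0,Ld1,B1 rp0 wp2
slot 5 (MEM): stall RD_PORT — free A3,Mu0,Ld1,B1 rp0 wp2
slot 6 (MUL): stall FU — free A3,Mu0,Ld1,B1 rp0 wp2
slot 7 (MEM): stall RD_PORT — free A3,Mu0,Ld1,B1 rp0 wp2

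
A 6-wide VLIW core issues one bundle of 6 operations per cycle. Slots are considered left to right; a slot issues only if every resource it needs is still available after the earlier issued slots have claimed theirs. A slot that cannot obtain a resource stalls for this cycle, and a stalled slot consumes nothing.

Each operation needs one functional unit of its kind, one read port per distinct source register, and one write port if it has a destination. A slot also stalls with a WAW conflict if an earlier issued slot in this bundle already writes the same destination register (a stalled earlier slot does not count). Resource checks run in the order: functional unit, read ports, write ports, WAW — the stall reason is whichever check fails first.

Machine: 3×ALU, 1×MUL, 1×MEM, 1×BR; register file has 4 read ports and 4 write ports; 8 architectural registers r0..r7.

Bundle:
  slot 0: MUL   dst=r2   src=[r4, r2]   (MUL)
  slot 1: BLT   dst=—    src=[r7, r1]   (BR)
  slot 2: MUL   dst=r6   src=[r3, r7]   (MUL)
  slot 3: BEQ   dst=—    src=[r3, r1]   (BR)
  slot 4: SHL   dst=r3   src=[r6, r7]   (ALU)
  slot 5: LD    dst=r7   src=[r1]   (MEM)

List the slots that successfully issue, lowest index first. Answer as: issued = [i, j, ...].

slot 0 (MUL): ISSUE — free A3,Mu0,Ld1,B1 rp2 wp3
slot 1 (BR): ISSUE — free A3,Mu0,Ld1,B0 rp0 wp3
slot 2 (MUL): stall FU — free A3,Mu0,Ld1,B0 rp0 wp3
slot 3 (BR): stall FU — free A3,Mu0,Ld1,B0 rp0 wp3
slot 4 (ALU): stall RD_PORT — free A3,Mu0,Ld1,B0 rp0 wp3
slot 5 (MEM): stall RD_PORT — free A3,Mu0,Ld1,B0 rp0 wp3

issued = [0, 1]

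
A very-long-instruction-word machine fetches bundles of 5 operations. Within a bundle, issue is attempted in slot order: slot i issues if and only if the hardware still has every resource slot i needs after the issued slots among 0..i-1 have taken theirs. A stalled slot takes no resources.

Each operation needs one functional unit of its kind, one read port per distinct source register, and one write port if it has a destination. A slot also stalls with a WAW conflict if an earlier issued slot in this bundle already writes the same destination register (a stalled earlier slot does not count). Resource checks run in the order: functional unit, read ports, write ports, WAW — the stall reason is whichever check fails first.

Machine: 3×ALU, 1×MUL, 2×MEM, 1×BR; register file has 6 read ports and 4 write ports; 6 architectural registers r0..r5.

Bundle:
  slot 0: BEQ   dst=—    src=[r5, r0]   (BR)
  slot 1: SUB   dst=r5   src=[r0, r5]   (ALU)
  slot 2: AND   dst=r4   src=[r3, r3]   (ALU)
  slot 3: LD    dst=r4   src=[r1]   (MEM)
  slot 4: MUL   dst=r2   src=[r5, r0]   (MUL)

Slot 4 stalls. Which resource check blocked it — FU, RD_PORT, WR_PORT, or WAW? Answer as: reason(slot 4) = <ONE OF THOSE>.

#0 BR src=r5,r0 dispatched  <A:3 Mu:1 Ld:2 B:0 rd:4 wr:4>
#1 ALU src=r0,r5 dispatched  <A:2 Mu:1 Ld:2 B:0 rd:2 wr:3>
#2 ALU src=r3,r3 dispatched  <A:1 Mu:1 Ld:2 B:0 rd:1 wr:2>
#3 MEM src=r1 held:WAW  <A:1 Mu:1 Ld:2 B:0 rd:1 wr:2>
#4 MUL src=r5,r0 held:RD_PORT  <A:1 Mu:1 Ld:2 B:0 rd:1 wr:2>

reason(slot 4) = RD_PORT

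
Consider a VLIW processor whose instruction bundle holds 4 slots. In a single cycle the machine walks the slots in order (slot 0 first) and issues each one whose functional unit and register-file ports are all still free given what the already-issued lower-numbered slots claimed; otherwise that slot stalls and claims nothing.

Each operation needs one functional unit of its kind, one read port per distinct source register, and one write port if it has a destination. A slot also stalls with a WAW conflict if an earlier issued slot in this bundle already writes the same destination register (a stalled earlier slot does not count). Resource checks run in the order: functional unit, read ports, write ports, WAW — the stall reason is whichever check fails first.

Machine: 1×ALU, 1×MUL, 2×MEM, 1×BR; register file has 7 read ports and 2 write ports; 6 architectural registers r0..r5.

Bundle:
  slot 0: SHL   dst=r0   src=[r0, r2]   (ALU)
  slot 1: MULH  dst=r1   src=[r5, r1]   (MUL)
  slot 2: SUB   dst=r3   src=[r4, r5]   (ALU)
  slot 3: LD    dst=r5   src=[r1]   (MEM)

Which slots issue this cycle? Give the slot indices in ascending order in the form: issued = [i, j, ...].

issued = [0, 1]

#0 ALU src=r0,r2 dispatched  <A:0 Mu:1 Ld:2 B:1 rd:5 wr:1>
#1 MUL src=r5,r1 dispatched  <A:0 Mu:0 Ld:2 B:1 rd:3 wr:0>
#2 ALU src=r4,r5 held:FU  <A:0 Mu:0 Ld:2 B:1 rd:3 wr:0>
#3 MEM src=r1 held:WR_PORT  <A:0 Mu:0 Ld:2 B:1 rd:3 wr:0>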